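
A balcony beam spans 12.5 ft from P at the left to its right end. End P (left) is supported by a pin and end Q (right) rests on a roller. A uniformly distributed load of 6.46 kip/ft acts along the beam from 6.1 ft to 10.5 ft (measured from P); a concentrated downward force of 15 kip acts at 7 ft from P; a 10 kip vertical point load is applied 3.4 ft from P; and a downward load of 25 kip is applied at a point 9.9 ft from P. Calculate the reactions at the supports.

P_x = 0, P_y = 28.63 kip, Q_y = 49.79 kip

Resultant of the distributed load: 6.46 × 4.4 = 28.424 kip at 8.3 ft from P.
ΣM about P: Q_y·12.5 − (6.46·4.4)·8.3 − 15·7 − 10·3.4 − 25·9.9 = 0 → Q_y = 622.4192/12.5 = 49.7935 ≈ 49.79 kip.
ΣF_y = 0: P_y + 49.7935 − 6.46·4.4 − 15 − 10 − 25 = 0 → P_y = 28.63 kip.
ΣF_x = 0: no horizontal applied forces, so P_x = 0.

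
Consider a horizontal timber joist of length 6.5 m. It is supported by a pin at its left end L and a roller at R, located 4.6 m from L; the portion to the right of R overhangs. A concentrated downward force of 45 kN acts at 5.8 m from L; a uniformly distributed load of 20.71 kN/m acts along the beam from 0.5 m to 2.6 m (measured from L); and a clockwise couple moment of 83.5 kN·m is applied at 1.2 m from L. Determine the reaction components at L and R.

Resultant of the distributed load: 20.71 × 2.1 = 43.491 kN at 1.55 m from L.
ΣM about L: R_y·4.6 − 45·5.8 − (20.71·2.1)·1.55 − 83.5 = 0 → R_y = 411.91105/4.6 = 89.5459 ≈ 89.55 kN.
ΣF_y = 0: L_y + 89.5459 − 45 − 20.71·2.1 = 0 → L_y = -1.055 kN.
ΣF_x = 0: no horizontal applied forces, so L_x = 0.

L_x = 0, L_y = -1.055 kN, R_y = 89.55 kN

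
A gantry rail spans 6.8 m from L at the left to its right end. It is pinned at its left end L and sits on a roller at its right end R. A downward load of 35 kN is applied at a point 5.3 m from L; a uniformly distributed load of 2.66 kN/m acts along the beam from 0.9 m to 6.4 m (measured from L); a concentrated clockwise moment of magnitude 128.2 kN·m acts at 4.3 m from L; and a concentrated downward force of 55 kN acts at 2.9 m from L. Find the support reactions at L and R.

Resultant of the distributed load: 2.66 × 5.5 = 14.63 kN at 3.65 m from L.
Moments about L: R_y·6.8 − 35·5.3 − (2.66·5.5)·3.65 − 128.2 − 55·2.9 = 0 → R_y = 526.5995/6.8 = 77.4411 ≈ 77.44 kN.
ΣF_y = 0: L_y + 77.4411 − 35 − 2.66·5.5 − 55 = 0 → L_y = 27.19 kN.
ΣF_x = 0: no horizontal applied forces, so L_x = 0.

L_x = 0, L_y = 27.19 kN, R_y = 77.44 kN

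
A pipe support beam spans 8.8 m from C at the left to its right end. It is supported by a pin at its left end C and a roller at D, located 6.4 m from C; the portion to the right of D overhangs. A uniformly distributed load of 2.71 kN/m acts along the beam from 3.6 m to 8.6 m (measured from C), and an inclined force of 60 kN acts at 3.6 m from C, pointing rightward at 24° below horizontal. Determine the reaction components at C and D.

Resultant of the distributed load: 2.71 × 5 = 13.55 kN at 6.1 m from C.
Taking moments about C: D_y·6.4 − (2.71·5)·6.1 − 60·sin24°·3.6 = 0 → D_y = 170.51/6.4 = 26.6422 ≈ 26.64 kN.
ΣF_y = 0: C_y + 26.6422 − 2.71·5 − 60·sin24° = 0 → C_y = 11.31 kN.
ΣF_x = 0: C_x + 60·cos24° = 0 → C_x = -54.81 kN.

C_x = -54.81 kN, C_y = 11.31 kN, D_y = 26.64 kN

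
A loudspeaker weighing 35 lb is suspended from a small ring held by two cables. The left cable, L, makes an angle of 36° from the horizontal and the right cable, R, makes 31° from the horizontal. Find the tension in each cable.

T_L = 32.59 lb, T_R = 30.76 lb

ΣF_x = 0: −T_L·cos36° + T_R·cos31° = 0 → T_R = 0.943826·T_L.
ΣF_y = 0: T_L·sin36° + T_R·sin31° = 35.
Substitute: T_L·(0.587785 + 0.943826·0.515038) = 35 → T_L = 32.5918 ≈ 32.59 lb.
Then T_R = 0.943826 × 32.5918 = 30.76 lb.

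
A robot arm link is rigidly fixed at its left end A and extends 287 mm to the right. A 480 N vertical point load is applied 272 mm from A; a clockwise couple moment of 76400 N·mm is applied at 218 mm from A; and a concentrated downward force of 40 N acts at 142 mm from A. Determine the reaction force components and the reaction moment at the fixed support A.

ΣF_x = 0: A_x = 0.
ΣF_y = 0: A_y − 480 − 40 = 0 → A_y = 520.0 N.
ΣM about A: M_A − 480·272 − 76400 − 40·142 = 0 → M_A = 212600 N·mm.

A_x = 0, A_y = 520.0 N, M_A = 212600 N·mm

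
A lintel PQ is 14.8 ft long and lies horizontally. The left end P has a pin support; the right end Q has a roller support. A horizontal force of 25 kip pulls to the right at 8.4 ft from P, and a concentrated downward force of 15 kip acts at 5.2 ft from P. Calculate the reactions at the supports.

Taking moments about P: Q_y·14.8 − 15·5.2 = 0 → Q_y = 78/14.8 = 5.27027 ≈ 5.270 kip.
ΣF_y = 0: P_y + 5.27027 − 15 = 0 → P_y = 9.730 kip.
ΣF_x = 0: P_x + 25 = 0 → P_x = -25.00 kip.

P_x = -25.00 kip, P_y = 9.730 kip, Q_y = 5.270 kip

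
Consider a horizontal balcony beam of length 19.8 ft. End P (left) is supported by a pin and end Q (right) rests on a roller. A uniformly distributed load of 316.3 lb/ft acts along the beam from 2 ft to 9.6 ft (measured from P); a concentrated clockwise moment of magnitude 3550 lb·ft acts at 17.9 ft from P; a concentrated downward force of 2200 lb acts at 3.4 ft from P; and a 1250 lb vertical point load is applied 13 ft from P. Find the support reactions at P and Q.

P_x = 0, P_y = 3772 lb, Q_y = 2082 lb

Resultant of the distributed load: 316.3 × 7.6 = 2403.88 lb at 5.8 ft from P.
ΣM about P: Q_y·19.8 − (316.3·7.6)·5.8 − 3550 − 2200·3.4 − 1250·13 = 0 → Q_y = 41222.504/19.8 = 2081.94 ≈ 2082 lb.
ΣF_y = 0: P_y + 2081.94 − 316.3·7.6 − 2200 − 1250 = 0 → P_y = 3772 lb.
ΣF_x = 0: no horizontal applied forces, so P_x = 0.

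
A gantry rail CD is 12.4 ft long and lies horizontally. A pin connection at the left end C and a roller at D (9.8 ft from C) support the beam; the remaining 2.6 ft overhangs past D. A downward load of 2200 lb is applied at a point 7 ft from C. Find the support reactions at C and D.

ΣM about C: D_y·9.8 − 2200·7 = 0 → D_y = 15400/9.8 = 1571.43 ≈ 1571 lb.
ΣF_y = 0: C_y + 1571.43 − 2200 = 0 → C_y = 628.6 lb.
ΣF_x = 0: no horizontal applied forces, so C_x = 0.

C_x = 0, C_y = 628.6 lb, D_y = 1571 lb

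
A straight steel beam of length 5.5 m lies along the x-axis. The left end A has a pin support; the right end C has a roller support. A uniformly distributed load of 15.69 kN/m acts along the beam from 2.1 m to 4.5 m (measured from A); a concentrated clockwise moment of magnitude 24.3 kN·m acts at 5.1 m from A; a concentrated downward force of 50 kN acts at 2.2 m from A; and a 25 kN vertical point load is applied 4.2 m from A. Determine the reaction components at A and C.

Resultant of the distributed load: 15.69 × 2.4 = 37.656 kN at 3.3 m from A.
ΣM about A: C_y·5.5 − (15.69·2.4)·3.3 − 24.3 − 50·2.2 − 25·4.2 = 0 → C_y = 363.5648/5.5 = 66.1027 ≈ 66.10 kN.
ΣF_y = 0: A_y + 66.1027 − 15.69·2.4 − 50 − 25 = 0 → A_y = 46.55 kN.
ΣF_x = 0: no horizontal applied forces, so A_x = 0.

A_x = 0, A_y = 46.55 kN, C_y = 66.10 kN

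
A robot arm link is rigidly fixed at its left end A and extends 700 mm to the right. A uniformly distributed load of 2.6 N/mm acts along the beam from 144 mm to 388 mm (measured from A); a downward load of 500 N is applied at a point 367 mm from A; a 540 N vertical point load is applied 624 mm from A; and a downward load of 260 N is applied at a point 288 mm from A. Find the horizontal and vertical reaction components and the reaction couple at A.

A_x = 0, A_y = 1934 N, M_A = 764100 N·mm

Resultant of the distributed load: 2.6 × 244 = 634.4 N at 266 mm from A.
ΣF_x = 0: A_x = 0.
ΣF_y = 0: A_y − 2.6·244 − 500 − 540 − 260 = 0 → A_y = 1934 N.
ΣM about A: M_A − (2.6·244)·266 − 500·367 − 540·624 − 260·288 = 0 → M_A = 764100 N·mm.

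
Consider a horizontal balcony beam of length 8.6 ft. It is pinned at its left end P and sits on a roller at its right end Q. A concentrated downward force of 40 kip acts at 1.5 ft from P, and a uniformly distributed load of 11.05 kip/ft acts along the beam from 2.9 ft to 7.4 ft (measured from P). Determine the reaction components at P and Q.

Resultant of the distributed load: 11.05 × 4.5 = 49.725 kip at 5.15 ft from P.
Moments about P: Q_y·8.6 − 40·1.5 − (11.05·4.5)·5.15 = 0 → Q_y = 316.08375/8.6 = 36.7539 ≈ 36.75 kip.
ΣF_y = 0: P_y + 36.7539 − 40 − 11.05·4.5 = 0 → P_y = 52.97 kip.
ΣF_x = 0: no horizontal applied forces, so P_x = 0.

P_x = 0, P_y = 52.97 kip, Q_y = 36.75 kip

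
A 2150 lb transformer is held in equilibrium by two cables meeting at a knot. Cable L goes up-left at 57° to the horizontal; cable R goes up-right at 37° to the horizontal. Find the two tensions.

T_L = 1721 lb, T_R = 1174 lb

ΣF_x = 0: −T_L·cos57° + T_R·cos37° = 0 → T_R = 0.681962·T_L.
ΣF_y = 0: T_L·sin57° + T_R·sin37° = 2150.
Substitute: T_L·(0.838671 + 0.681962·0.601815) = 2150 → T_L = 1721.26 ≈ 1721 lb.
Then T_R = 0.681962 × 1721.26 = 1174 lb.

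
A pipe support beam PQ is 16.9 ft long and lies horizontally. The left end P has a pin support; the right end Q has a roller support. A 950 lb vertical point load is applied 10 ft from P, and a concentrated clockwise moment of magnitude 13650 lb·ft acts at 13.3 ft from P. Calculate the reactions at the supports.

P_x = 0, P_y = -419.8 lb, Q_y = 1370 lb

Taking moments about P: Q_y·16.9 − 950·10 − 13650 = 0 → Q_y = 23150/16.9 = 1369.82 ≈ 1370 lb.
ΣF_y = 0: P_y + 1369.82 − 950 = 0 → P_y = -419.8 lb.
ΣF_x = 0: no horizontal applied forces, so P_x = 0.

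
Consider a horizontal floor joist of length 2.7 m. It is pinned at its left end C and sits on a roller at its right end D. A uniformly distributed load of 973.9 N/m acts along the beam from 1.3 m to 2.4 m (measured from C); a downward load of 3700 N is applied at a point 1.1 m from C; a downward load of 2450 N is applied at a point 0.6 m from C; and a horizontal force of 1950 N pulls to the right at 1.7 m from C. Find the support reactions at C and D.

Resultant of the distributed load: 973.9 × 1.1 = 1071.29 N at 1.85 m from C.
Taking moments about C: D_y·2.7 − (973.9·1.1)·1.85 − 3700·1.1 − 2450·0.6 = 0 → D_y = 7521.8865/2.7 = 2785.88 ≈ 2786 N.
ΣF_y = 0: C_y + 2785.88 − 973.9·1.1 − 3700 − 2450 = 0 → C_y = 4435 N.
ΣF_x = 0: C_x + 1950 = 0 → C_x = -1950 N.

C_x = -1950 N, C_y = 4435 N, D_y = 2786 N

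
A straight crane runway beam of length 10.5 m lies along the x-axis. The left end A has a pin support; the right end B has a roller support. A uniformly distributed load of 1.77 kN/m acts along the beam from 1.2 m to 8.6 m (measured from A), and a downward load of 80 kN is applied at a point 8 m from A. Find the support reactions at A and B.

A_x = 0, A_y = 26.03 kN, B_y = 67.06 kN

Resultant of the distributed load: 1.77 × 7.4 = 13.098 kN at 4.9 m from A.
Moments about A: B_y·10.5 − (1.77·7.4)·4.9 − 80·8 = 0 → B_y = 704.1802/10.5 = 67.0648 ≈ 67.06 kN.
ΣF_y = 0: A_y + 67.0648 − 1.77·7.4 − 80 = 0 → A_y = 26.03 kN.
ΣF_x = 0: no horizontal applied forces, so A_x = 0.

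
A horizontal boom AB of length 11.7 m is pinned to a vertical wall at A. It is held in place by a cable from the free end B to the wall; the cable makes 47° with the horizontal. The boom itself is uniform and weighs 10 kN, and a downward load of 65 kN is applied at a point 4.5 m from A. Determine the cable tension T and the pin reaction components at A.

ΣM about A: T·sin47°·11.7 − 10·5.85 − 65·4.5 = 0 → T = 351/(11.7·0.731354) = 41.0198 ≈ 41.02 kN.
ΣF_x = 0: A_x − T·cos47° = 0 → A_x = 41.0198 × 0.681998 = 27.98 kN.
ΣF_y = 0: A_y + T·sin47° − 10 − 65 = 0 → A_y = 75 − 41.0198 × 0.731354 = 45.00 kN.

T = 41.02 kN, A_x = 27.98 kN, A_y = 45.00 kN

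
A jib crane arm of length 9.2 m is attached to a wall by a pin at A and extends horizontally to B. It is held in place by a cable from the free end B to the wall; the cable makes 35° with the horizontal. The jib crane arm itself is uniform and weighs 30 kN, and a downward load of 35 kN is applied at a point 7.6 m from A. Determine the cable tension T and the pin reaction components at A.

ΣM about A: T·sin35°·9.2 − 30·4.6 − 35·7.6 = 0 → T = 404/(9.2·0.573576) = 76.5601 ≈ 76.56 kN.
ΣF_x = 0: A_x − T·cos35° = 0 → A_x = 76.5601 × 0.819152 = 62.71 kN.
ΣF_y = 0: A_y + T·sin35° − 30 − 35 = 0 → A_y = 65 − 76.5601 × 0.573576 = 21.09 kN.

T = 76.56 kN, A_x = 62.71 kN, A_y = 21.09 kN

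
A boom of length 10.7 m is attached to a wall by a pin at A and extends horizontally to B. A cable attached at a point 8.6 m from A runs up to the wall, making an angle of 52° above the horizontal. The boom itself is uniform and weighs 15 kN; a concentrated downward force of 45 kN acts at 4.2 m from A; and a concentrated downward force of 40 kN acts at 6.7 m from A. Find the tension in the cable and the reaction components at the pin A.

T = 79.28 kN, A_x = 48.81 kN, A_y = 37.53 kN

ΣM about A: T·sin52°·8.6 − 15·5.35 − 45·4.2 − 40·6.7 = 0 → T = 537.25/(8.6·0.788011) = 79.2767 ≈ 79.28 kN.
ΣF_x = 0: A_x − T·cos52° = 0 → A_x = 79.2767 × 0.615661 = 48.81 kN.
ΣF_y = 0: A_y + T·sin52° − 15 − 45 − 40 = 0 → A_y = 100 − 79.2767 × 0.788011 = 37.53 kN.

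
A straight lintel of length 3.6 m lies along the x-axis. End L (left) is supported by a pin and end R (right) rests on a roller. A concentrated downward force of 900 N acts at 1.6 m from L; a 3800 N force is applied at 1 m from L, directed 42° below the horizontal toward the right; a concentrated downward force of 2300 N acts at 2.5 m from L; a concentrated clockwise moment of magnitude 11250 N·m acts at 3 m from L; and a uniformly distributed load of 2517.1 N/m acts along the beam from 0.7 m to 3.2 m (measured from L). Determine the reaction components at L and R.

Resultant of the distributed load: 2517.1 × 2.5 = 6292.75 N at 1.95 m from L.
ΣM about L: R_y·3.6 − 900·1.6 − 3800·sin42°·1 − 2300·2.5 − 11250 − (2517.1·2.5)·1.95 = 0 → R_y = 33253.6/3.6 = 9237.11 ≈ 9237 N.
ΣF_y = 0: L_y + 9237.11 − 900 − 3800·sin42° − 2300 − 2517.1·2.5 = 0 → L_y = 2798 N.
ΣF_x = 0: L_x + 3800·cos42° = 0 → L_x = -2824 N.

L_x = -2824 N, L_y = 2798 N, R_y = 9237 N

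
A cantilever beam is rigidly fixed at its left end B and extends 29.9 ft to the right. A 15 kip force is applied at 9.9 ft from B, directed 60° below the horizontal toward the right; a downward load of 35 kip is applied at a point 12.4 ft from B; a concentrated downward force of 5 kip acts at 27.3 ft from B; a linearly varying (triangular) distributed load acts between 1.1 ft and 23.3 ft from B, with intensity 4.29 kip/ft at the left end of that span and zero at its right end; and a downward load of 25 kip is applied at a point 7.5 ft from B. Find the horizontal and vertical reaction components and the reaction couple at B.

Resultant of the triangular load: ½ × 4.29 × 22.2 = 47.619 kip, acting at 8.5 ft from B (one-third of the span from the peak).
ΣF_x = 0: B_x + 15·cos60° = 0 → B_x = -7.500 kip.
ΣF_y = 0: B_y − 15·sin60° − 35 − 5 − ½·4.29·22.2 − 25 = 0 → B_y = 125.6 kip.
ΣM about B: M_B − 15·sin60°·9.9 − 35·12.4 − 5·27.3 − (½·4.29·22.2)·8.5 − 25·7.5 = 0 → M_B = 1291 kip·ft.

B_x = -7.500 kip, B_y = 125.6 kip, M_B = 1291 kip·ft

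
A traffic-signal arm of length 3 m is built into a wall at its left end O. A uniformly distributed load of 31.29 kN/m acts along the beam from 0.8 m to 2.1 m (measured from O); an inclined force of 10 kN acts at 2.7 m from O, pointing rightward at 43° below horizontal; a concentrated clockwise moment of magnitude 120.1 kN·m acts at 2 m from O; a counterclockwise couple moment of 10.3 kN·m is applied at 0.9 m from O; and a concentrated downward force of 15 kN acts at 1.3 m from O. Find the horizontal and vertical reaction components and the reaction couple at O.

Resultant of the distributed load: 31.29 × 1.3 = 40.677 kN at 1.45 m from O.
ΣF_x = 0: O_x + 10·cos43° = 0 → O_x = -7.314 kN.
ΣF_y = 0: O_y − 31.29·1.3 − 10·sin43° − 15 = 0 → O_y = 62.50 kN.
ΣM about O: M_O − (31.29·1.3)·1.45 − 10·sin43°·2.7 − 120.1 + 10.3 − 15·1.3 = 0 → M_O = 206.7 kN·m.

O_x = -7.314 kN, O_y = 62.50 kN, M_O = 206.7 kN·m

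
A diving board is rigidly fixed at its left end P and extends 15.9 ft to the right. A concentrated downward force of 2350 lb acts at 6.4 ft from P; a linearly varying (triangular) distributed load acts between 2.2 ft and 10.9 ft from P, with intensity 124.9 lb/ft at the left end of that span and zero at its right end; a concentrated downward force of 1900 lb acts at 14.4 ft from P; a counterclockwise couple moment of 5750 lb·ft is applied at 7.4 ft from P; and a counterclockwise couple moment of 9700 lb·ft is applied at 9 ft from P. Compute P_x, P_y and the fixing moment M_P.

Resultant of the triangular load: ½ × 124.9 × 8.7 = 543.315 lb, acting at 5.1 ft from P (one-third of the span from the peak).
ΣF_x = 0: P_x = 0.
ΣF_y = 0: P_y − 2350 − ½·124.9·8.7 − 1900 = 0 → P_y = 4793 lb.
ΣM about P: M_P − 2350·6.4 − (½·124.9·8.7)·5.1 − 1900·14.4 + 5750 + 9700 = 0 → M_P = 29720 lb·ft.

P_x = 0, P_y = 4793 lb, M_P = 29720 lb·ft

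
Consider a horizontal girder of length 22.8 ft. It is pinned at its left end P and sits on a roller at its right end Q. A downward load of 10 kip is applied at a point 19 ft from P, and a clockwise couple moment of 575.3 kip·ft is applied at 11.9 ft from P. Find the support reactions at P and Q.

Moments about P: Q_y·22.8 − 10·19 − 575.3 = 0 → Q_y = 765.3/22.8 = 33.5658 ≈ 33.57 kip.
ΣF_y = 0: P_y + 33.5658 − 10 = 0 → P_y = -23.57 kip.
ΣF_x = 0: no horizontal applied forces, so P_x = 0.

P_x = 0, P_y = -23.57 kip, Q_y = 33.57 kip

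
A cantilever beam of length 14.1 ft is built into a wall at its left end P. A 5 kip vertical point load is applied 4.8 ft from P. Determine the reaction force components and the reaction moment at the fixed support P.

ΣF_x = 0: P_x = 0.
ΣF_y = 0: P_y − 5 = 0 → P_y = 5.000 kip.
ΣM about P: M_P − 5·4.8 = 0 → M_P = 24.00 kip·ft.

P_x = 0, P_y = 5.000 kip, M_P = 24.00 kip·ft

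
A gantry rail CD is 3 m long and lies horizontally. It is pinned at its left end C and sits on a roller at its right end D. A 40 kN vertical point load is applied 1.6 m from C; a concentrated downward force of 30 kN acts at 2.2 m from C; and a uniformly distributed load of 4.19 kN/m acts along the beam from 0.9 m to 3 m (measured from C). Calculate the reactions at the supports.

Resultant of the distributed load: 4.19 × 2.1 = 8.799 kN at 1.95 m from C.
Moments about C: D_y·3 − 40·1.6 − 30·2.2 − (4.19·2.1)·1.95 = 0 → D_y = 147.15805/3 = 49.0527 ≈ 49.05 kN.
ΣF_y = 0: C_y + 49.0527 − 40 − 30 − 4.19·2.1 = 0 → C_y = 29.75 kN.
ΣF_x = 0: no horizontal applied forces, so C_x = 0.

C_x = 0, C_y = 29.75 kN, D_y = 49.05 kN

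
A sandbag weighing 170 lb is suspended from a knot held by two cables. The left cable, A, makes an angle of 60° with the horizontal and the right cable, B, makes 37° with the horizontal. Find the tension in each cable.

ΣF_x = 0: −T_A·cos60° + T_B·cos37° = 0 → T_B = 0.626068·T_A.
ΣF_y = 0: T_A·sin60° + T_B·sin37° = 170.
Substitute: T_A·(0.866025 + 0.626068·0.601815) = 170 → T_A = 136.788 ≈ 136.8 lb.
Then T_B = 0.626068 × 136.788 = 85.64 lb.

T_A = 136.8 lb, T_B = 85.64 lb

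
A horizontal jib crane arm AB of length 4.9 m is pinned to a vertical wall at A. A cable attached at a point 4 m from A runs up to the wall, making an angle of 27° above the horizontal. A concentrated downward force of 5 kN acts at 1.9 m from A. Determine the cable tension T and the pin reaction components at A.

T = 5.231 kN, A_x = 4.661 kN, A_y = 2.625 kN

ΣM about A: T·sin27°·4 − 5·1.9 = 0 → T = 9.5/(4·0.45399) = 5.23139 ≈ 5.231 kN.
ΣF_x = 0: A_x − T·cos27° = 0 → A_x = 5.23139 × 0.891007 = 4.661 kN.
ΣF_y = 0: A_y + T·sin27° − 5 = 0 → A_y = 5 − 5.23139 × 0.45399 = 2.625 kN.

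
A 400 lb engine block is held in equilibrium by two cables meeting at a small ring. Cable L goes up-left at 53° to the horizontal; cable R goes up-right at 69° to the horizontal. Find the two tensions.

ΣF_x = 0: −T_L·cos53° + T_R·cos69° = 0 → T_R = 1.67932·T_L.
ΣF_y = 0: T_L·sin53° + T_R·sin69° = 400.
Substitute: T_L·(0.798636 + 1.67932·0.93358) = 400 → T_L = 169.032 ≈ 169.0 lb.
Then T_R = 1.67932 × 169.032 = 283.9 lb.

T_L = 169.0 lb, T_R = 283.9 lb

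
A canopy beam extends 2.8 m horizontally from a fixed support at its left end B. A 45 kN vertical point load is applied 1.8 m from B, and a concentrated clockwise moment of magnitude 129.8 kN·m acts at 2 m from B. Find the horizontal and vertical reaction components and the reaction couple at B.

ΣF_x = 0: B_x = 0.
ΣF_y = 0: B_y − 45 = 0 → B_y = 45.00 kN.
ΣM about B: M_B − 45·1.8 − 129.8 = 0 → M_B = 210.8 kN·m.

B_x = 0, B_y = 45.00 kN, M_B = 210.8 kN·m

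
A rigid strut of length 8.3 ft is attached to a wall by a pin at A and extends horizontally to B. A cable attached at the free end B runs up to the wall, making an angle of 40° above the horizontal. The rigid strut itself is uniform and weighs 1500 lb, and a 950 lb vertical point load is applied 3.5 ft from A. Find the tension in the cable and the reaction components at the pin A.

ΣM about A: T·sin40°·8.3 − 1500·4.15 − 950·3.5 = 0 → T = 9550/(8.3·0.642788) = 1790.02 ≈ 1790 lb.
ΣF_x = 0: A_x − T·cos40° = 0 → A_x = 1790.02 × 0.766044 = 1371 lb.
ΣF_y = 0: A_y + T·sin40° − 1500 − 950 = 0 → A_y = 2450 − 1790.02 × 0.642788 = 1299 lb.

T = 1790 lb, A_x = 1371 lb, A_y = 1299 lb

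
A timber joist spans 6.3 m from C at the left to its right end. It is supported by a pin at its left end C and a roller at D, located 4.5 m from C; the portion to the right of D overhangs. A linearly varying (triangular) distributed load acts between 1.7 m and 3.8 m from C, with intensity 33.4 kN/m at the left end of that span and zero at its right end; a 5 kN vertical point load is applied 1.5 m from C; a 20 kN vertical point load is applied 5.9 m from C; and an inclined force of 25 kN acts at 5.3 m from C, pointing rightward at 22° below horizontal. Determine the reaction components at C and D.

Resultant of the triangular load: ½ × 33.4 × 2.1 = 35.07 kN, acting at 2.4 m from C (one-third of the span from the peak).
Moments about C: D_y·4.5 − (½·33.4·2.1)·2.4 − 5·1.5 − 20·5.9 − 25·sin22°·5.3 = 0 → D_y = 259.303/4.5 = 57.6229 ≈ 57.62 kN.
ΣF_y = 0: C_y + 57.6229 − ½·33.4·2.1 − 5 − 20 − 25·sin22° = 0 → C_y = 11.81 kN.
ΣF_x = 0: C_x + 25·cos22° = 0 → C_x = -23.18 kN.

C_x = -23.18 kN, C_y = 11.81 kN, D_y = 57.62 kN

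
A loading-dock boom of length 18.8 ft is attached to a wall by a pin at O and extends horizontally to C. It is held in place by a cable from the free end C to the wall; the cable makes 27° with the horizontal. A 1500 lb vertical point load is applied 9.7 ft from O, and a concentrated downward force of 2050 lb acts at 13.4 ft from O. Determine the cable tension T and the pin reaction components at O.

T = 4923 lb, O_x = 4387 lb, O_y = 1315 lb

ΣM about O: T·sin27°·18.8 − 1500·9.7 − 2050·13.4 = 0 → T = 42020/(18.8·0.45399) = 4923.25 ≈ 4923 lb.
ΣF_x = 0: O_x − T·cos27° = 0 → O_x = 4923.25 × 0.891007 = 4387 lb.
ΣF_y = 0: O_y + T·sin27° − 1500 − 2050 = 0 → O_y = 3550 − 4923.25 × 0.45399 = 1315 lb.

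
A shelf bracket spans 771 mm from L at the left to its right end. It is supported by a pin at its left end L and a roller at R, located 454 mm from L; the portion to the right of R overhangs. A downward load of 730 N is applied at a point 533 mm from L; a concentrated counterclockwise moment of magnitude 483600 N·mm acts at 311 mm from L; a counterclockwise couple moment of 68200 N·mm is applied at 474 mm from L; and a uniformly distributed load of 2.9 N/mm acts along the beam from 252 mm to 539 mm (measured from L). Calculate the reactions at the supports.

L_x = 0, L_y = 1196 N, R_y = 366.7 N

Resultant of the distributed load: 2.9 × 287 = 832.3 N at 395.5 mm from L.
ΣM about L: R_y·454 − 730·533 + 483600 + 68200 − (2.9·287)·395.5 = 0 → R_y = 166464.65/454 = 366.662 ≈ 366.7 N.
ΣF_y = 0: L_y + 366.662 − 730 − 2.9·287 = 0 → L_y = 1196 N.
ΣF_x = 0: no horizontal applied forces, so L_x = 0.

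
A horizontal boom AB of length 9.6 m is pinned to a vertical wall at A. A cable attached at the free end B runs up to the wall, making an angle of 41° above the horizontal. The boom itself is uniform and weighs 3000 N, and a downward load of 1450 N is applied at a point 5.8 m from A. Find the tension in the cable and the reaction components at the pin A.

ΣM about A: T·sin41°·9.6 − 3000·4.8 − 1450·5.8 = 0 → T = 22810/(9.6·0.656059) = 3621.69 ≈ 3622 N.
ΣF_x = 0: A_x − T·cos41° = 0 → A_x = 3621.69 × 0.75471 = 2733 N.
ΣF_y = 0: A_y + T·sin41° − 3000 − 1450 = 0 → A_y = 4450 − 3621.69 × 0.656059 = 2074 N.

T = 3622 N, A_x = 2733 N, A_y = 2074 N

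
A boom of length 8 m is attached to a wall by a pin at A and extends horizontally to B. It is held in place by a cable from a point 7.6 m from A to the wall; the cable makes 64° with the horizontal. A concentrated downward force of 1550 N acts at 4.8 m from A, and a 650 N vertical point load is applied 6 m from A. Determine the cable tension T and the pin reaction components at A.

T = 1660 N, A_x = 727.7 N, A_y = 707.9 N

ΣM about A: T·sin64°·7.6 − 1550·4.8 − 650·6 = 0 → T = 11340/(7.6·0.898794) = 1660.12 ≈ 1660 N.
ΣF_x = 0: A_x − T·cos64° = 0 → A_x = 1660.12 × 0.438371 = 727.7 N.
ΣF_y = 0: A_y + T·sin64° − 1550 − 650 = 0 → A_y = 2200 − 1660.12 × 0.898794 = 707.9 N.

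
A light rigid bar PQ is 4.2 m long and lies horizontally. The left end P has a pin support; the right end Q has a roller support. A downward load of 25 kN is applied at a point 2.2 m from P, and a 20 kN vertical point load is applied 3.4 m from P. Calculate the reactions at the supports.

Taking moments about P: Q_y·4.2 − 25·2.2 − 20·3.4 = 0 → Q_y = 123/4.2 = 29.2857 ≈ 29.29 kN.
ΣF_y = 0: P_y + 29.2857 − 25 − 20 = 0 → P_y = 15.71 kN.
ΣF_x = 0: no horizontal applied forces, so P_x = 0.

P_x = 0, P_y = 15.71 kN, Q_y = 29.29 kN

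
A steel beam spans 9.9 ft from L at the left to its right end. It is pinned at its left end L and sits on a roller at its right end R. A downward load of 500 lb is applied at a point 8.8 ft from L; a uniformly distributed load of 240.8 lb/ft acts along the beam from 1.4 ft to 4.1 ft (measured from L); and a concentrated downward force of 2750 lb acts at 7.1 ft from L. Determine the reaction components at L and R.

Resultant of the distributed load: 240.8 × 2.7 = 650.16 lb at 2.75 ft from L.
Moments about L: R_y·9.9 − 500·8.8 − (240.8·2.7)·2.75 − 2750·7.1 = 0 → R_y = 25712.94/9.9 = 2597.27 ≈ 2597 lb.
ΣF_y = 0: L_y + 2597.27 − 500 − 240.8·2.7 − 2750 = 0 → L_y = 1303 lb.
ΣF_x = 0: no horizontal applied forces, so L_x = 0.

L_x = 0, L_y = 1303 lb, R_y = 2597 lb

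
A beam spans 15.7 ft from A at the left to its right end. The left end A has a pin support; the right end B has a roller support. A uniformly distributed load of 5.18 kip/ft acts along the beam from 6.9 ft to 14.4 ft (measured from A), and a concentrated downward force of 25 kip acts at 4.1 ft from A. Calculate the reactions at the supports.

A_x = 0, A_y = 30.97 kip, B_y = 32.88 kip

Resultant of the distributed load: 5.18 × 7.5 = 38.85 kip at 10.65 ft from A.
Taking moments about A: B_y·15.7 − (5.18·7.5)·10.65 − 25·4.1 = 0 → B_y = 516.2525/15.7 = 32.8823 ≈ 32.88 kip.
ΣF_y = 0: A_y + 32.8823 − 5.18·7.5 − 25 = 0 → A_y = 30.97 kip.
ΣF_x = 0: no horizontal applied forces, so A_x = 0.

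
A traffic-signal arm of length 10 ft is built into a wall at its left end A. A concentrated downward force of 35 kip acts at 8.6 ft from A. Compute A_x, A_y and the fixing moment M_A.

ΣF_x = 0: A_x = 0.
ΣF_y = 0: A_y − 35 = 0 → A_y = 35.00 kip.
ΣM about A: M_A − 35·8.6 = 0 → M_A = 301.0 kip·ft.

A_x = 0, A_y = 35.00 kip, M_A = 301.0 kip·ft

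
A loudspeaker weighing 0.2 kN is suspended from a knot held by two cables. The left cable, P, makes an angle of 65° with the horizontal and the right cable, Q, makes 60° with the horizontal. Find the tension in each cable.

ΣF_x = 0: −T_P·cos65° + T_Q·cos60° = 0 → T_Q = 0.845237·T_P.
ΣF_y = 0: T_P·sin65° + T_Q·sin60° = 0.2.
Substitute: T_P·(0.906308 + 0.845237·0.866025) = 0.2 → T_P = 0.122077 ≈ 0.1221 kN.
Then T_Q = 0.845237 × 0.122077 = 0.1032 kN.

T_P = 0.1221 kN, T_Q = 0.1032 kN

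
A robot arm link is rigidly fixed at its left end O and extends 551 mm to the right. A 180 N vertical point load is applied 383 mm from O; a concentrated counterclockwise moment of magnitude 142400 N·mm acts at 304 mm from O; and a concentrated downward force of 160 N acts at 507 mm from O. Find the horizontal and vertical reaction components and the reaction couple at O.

O_x = 0, O_y = 340.0 N, M_O = 7660 N·mm

ΣF_x = 0: O_x = 0.
ΣF_y = 0: O_y − 180 − 160 = 0 → O_y = 340.0 N.
ΣM about O: M_O − 180·383 + 142400 − 160·507 = 0 → M_O = 7660 N·mm.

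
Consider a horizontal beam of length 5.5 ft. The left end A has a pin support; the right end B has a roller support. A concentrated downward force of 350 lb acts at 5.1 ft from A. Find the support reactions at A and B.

A_x = 0, A_y = 25.45 lb, B_y = 324.5 lb

Moments about A: B_y·5.5 − 350·5.1 = 0 → B_y = 1785/5.5 = 324.545 ≈ 324.5 lb.
ΣF_y = 0: A_y + 324.545 − 350 = 0 → A_y = 25.45 lb.
ΣF_x = 0: no horizontal applied forces, so A_x = 0.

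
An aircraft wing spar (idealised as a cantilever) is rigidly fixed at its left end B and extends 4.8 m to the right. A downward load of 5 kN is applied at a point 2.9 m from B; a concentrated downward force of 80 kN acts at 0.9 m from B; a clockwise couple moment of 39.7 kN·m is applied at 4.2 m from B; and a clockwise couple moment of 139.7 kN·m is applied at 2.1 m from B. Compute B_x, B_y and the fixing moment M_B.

B_x = 0, B_y = 85.00 kN, M_B = 265.9 kN·m

ΣF_x = 0: B_x = 0.
ΣF_y = 0: B_y − 5 − 80 = 0 → B_y = 85.00 kN.
ΣM about B: M_B − 5·2.9 − 80·0.9 − 39.7 − 139.7 = 0 → M_B = 265.9 kN·m.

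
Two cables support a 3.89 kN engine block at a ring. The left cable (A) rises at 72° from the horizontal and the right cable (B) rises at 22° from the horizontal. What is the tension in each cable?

T_A = 3.616 kN, T_B = 1.205 kN

ΣF_x = 0: −T_A·cos72° + T_B·cos22° = 0 → T_B = 0.333286·T_A.
ΣF_y = 0: T_A·sin72° + T_B·sin22° = 3.89.
Substitute: T_A·(0.951057 + 0.333286·0.374607) = 3.89 → T_A = 3.61555 ≈ 3.616 kN.
Then T_B = 0.333286 × 3.61555 = 1.205 kN.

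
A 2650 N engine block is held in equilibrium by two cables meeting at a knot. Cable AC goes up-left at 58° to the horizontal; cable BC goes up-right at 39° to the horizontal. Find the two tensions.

T_AC = 2075 N, T_BC = 1415 N

ΣF_x = 0: −T_AC·cos58° + T_BC·cos39° = 0 → T_BC = 0.681879·T_AC.
ΣF_y = 0: T_AC·sin58° + T_BC·sin39° = 2650.
Substitute: T_AC·(0.848048 + 0.681879·0.62932) = 2650 → T_AC = 2074.9 ≈ 2075 N.
Then T_BC = 0.681879 × 2074.9 = 1415 N.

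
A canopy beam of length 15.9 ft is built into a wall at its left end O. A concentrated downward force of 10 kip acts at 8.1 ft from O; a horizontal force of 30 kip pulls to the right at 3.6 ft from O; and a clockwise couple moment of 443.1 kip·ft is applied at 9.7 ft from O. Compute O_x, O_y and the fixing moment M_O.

ΣF_x = 0: O_x + 30 = 0 → O_x = -30.00 kip.
ΣF_y = 0: O_y − 10 = 0 → O_y = 10.00 kip.
ΣM about O: M_O − 10·8.1 − 443.1 = 0 → M_O = 524.1 kip·ft.

O_x = -30.00 kip, O_y = 10.00 kip, M_O = 524.1 kip·ft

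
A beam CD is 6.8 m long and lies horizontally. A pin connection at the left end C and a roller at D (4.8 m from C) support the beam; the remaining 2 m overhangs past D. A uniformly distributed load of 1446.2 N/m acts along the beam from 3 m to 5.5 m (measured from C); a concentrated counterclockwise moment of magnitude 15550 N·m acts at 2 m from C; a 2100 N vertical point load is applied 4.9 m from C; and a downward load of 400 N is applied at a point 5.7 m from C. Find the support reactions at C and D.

Resultant of the distributed load: 1446.2 × 2.5 = 3615.5 N at 4.25 m from C.
ΣM about C: D_y·4.8 − (1446.2·2.5)·4.25 + 15550 − 2100·4.9 − 400·5.7 = 0 → D_y = 12385.875/4.8 = 2580.39 ≈ 2580 N.
ΣF_y = 0: C_y + 2580.39 − 1446.2·2.5 − 2100 − 400 = 0 → C_y = 3535 N.
ΣF_x = 0: no horizontal applied forces, so C_x = 0.

C_x = 0, C_y = 3535 N, D_y = 2580 N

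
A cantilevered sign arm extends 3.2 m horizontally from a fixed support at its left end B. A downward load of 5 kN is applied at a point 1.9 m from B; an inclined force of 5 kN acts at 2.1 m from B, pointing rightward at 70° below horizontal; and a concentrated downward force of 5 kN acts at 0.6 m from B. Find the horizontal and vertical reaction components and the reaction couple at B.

B_x = -1.710 kN, B_y = 14.70 kN, M_B = 22.37 kN·m

ΣF_x = 0: B_x + 5·cos70° = 0 → B_x = -1.710 kN.
ΣF_y = 0: B_y − 5 − 5·sin70° − 5 = 0 → B_y = 14.70 kN.
ΣM about B: M_B − 5·1.9 − 5·sin70°·2.1 − 5·0.6 = 0 → M_B = 22.37 kN·m.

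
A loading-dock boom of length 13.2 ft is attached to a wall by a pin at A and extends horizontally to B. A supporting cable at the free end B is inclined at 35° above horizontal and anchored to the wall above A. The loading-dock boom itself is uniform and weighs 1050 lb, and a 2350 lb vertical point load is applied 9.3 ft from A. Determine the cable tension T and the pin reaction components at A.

ΣM about A: T·sin35°·13.2 − 1050·6.6 − 2350·9.3 = 0 → T = 28785/(13.2·0.573576) = 3801.91 ≈ 3802 lb.
ΣF_x = 0: A_x − T·cos35° = 0 → A_x = 3801.91 × 0.819152 = 3114 lb.
ΣF_y = 0: A_y + T·sin35° − 1050 − 2350 = 0 → A_y = 3400 − 3801.91 × 0.573576 = 1219 lb.

T = 3802 lb, A_x = 3114 lb, A_y = 1219 lb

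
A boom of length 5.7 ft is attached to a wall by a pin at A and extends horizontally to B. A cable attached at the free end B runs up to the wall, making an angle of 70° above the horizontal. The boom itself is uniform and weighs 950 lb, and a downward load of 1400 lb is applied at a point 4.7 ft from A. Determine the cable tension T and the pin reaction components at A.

T = 1734 lb, A_x = 593.0 lb, A_y = 720.6 lb

ΣM about A: T·sin70°·5.7 − 950·2.85 − 1400·4.7 = 0 → T = 9287.5/(5.7·0.939693) = 1733.96 ≈ 1734 lb.
ΣF_x = 0: A_x − T·cos70° = 0 → A_x = 1733.96 × 0.34202 = 593.0 lb.
ΣF_y = 0: A_y + T·sin70° − 950 − 1400 = 0 → A_y = 2350 − 1733.96 × 0.939693 = 720.6 lb.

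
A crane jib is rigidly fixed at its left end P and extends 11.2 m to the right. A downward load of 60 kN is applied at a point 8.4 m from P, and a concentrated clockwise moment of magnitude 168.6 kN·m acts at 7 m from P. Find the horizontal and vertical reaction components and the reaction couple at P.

ΣF_x = 0: P_x = 0.
ΣF_y = 0: P_y − 60 = 0 → P_y = 60.00 kN.
ΣM about P: M_P − 60·8.4 − 168.6 = 0 → M_P = 672.6 kN·m.

P_x = 0, P_y = 60.00 kN, M_P = 672.6 kN·m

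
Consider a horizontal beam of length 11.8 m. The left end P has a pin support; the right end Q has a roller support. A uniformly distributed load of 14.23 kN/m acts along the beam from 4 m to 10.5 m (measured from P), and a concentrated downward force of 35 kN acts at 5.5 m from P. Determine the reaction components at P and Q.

P_x = 0, P_y = 54.35 kN, Q_y = 73.14 kN

Resultant of the distributed load: 14.23 × 6.5 = 92.495 kN at 7.25 m from P.
Taking moments about P: Q_y·11.8 − (14.23·6.5)·7.25 − 35·5.5 = 0 → Q_y = 863.08875/11.8 = 73.1431 ≈ 73.14 kN.
ΣF_y = 0: P_y + 73.1431 − 14.23·6.5 − 35 = 0 → P_y = 54.35 kN.
ΣF_x = 0: no horizontal applied forces, so P_x = 0.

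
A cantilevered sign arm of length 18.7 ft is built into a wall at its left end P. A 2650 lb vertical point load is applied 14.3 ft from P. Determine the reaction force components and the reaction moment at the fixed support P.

P_x = 0, P_y = 2650 lb, M_P = 37900 lb·ft

ΣF_x = 0: P_x = 0.
ΣF_y = 0: P_y − 2650 = 0 → P_y = 2650 lb.
ΣM about P: M_P − 2650·14.3 = 0 → M_P = 37900 lb·ft.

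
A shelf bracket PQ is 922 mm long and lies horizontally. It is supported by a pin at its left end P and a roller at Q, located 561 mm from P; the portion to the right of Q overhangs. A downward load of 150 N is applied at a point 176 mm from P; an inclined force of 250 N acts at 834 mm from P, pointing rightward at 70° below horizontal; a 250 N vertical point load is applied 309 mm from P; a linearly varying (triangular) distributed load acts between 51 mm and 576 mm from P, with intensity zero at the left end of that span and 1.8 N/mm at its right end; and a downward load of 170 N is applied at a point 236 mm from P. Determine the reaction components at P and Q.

Resultant of the triangular load: ½ × 1.8 × 525 = 472.5 N, acting at 401 mm from P (one-third of the span from the peak).
Moments about P: Q_y·561 − 150·176 − 250·sin70°·834 − 250·309 − (½·1.8·525)·401 − 170·236 = 0 → Q_y = 529168/561 = 943.258 ≈ 943.3 N.
ΣF_y = 0: P_y + 943.258 − 150 − 250·sin70° − 250 − ½·1.8·525 − 170 = 0 → P_y = 334.2 N.
ΣF_x = 0: P_x + 250·cos70° = 0 → P_x = -85.51 N.

P_x = -85.51 N, P_y = 334.2 N, Q_y = 943.3 N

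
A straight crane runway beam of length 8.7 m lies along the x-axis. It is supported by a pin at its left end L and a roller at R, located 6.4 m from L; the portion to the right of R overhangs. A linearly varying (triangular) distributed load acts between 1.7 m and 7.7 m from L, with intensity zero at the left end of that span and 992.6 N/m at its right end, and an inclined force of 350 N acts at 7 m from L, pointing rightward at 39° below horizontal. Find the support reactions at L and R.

Resultant of the triangular load: ½ × 992.6 × 6 = 2977.8 N, acting at 5.7 m from L (one-third of the span from the peak).
Taking moments about L: R_y·6.4 − (½·992.6·6)·5.7 − 350·sin39°·7 = 0 → R_y = 18515.3/6.4 = 2893.02 ≈ 2893 N.
ΣF_y = 0: L_y + 2893.02 − ½·992.6·6 − 350·sin39° = 0 → L_y = 305.0 N.
ΣF_x = 0: L_x + 350·cos39° = 0 → L_x = -272.0 N.

L_x = -272.0 N, L_y = 305.0 N, R_y = 2893 N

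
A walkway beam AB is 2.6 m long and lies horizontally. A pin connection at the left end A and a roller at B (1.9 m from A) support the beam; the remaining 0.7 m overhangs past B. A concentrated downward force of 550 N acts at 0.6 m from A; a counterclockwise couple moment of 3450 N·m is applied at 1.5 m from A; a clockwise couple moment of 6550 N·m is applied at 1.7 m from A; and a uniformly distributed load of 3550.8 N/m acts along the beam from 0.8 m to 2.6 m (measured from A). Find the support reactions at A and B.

Resultant of the distributed load: 3550.8 × 1.8 = 6391.44 N at 1.7 m from A.
Moments about A: B_y·1.9 − 550·0.6 + 3450 − 6550 − (3550.8·1.8)·1.7 = 0 → B_y = 14295.448/1.9 = 7523.92 ≈ 7524 N.
ΣF_y = 0: A_y + 7523.92 − 550 − 3550.8·1.8 = 0 → A_y = -582.5 N.
ΣF_x = 0: no horizontal applied forces, so A_x = 0.

A_x = 0, A_y = -582.5 N, B_y = 7524 N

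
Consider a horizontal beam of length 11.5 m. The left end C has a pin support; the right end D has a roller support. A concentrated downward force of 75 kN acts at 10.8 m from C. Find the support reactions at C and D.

Taking moments about C: D_y·11.5 − 75·10.8 = 0 → D_y = 810/11.5 = 70.4348 ≈ 70.43 kN.
ΣF_y = 0: C_y + 70.4348 − 75 = 0 → C_y = 4.565 kN.
ΣF_x = 0: no horizontal applied forces, so C_x = 0.

C_x = 0, C_y = 4.565 kN, D_y = 70.43 kN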